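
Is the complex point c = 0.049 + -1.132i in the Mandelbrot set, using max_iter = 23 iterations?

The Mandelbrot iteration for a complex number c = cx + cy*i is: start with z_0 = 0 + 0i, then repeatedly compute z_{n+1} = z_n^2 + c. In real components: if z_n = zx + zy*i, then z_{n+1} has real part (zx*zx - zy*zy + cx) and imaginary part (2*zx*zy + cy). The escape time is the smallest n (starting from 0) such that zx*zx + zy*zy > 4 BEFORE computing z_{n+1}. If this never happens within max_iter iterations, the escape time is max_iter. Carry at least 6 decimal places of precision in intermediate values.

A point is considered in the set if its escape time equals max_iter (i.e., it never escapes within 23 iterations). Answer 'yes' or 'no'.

z_0 = 0 + 0i, c = 0.0490 + -1.1320i
Iter 1: z = 0.0490 + -1.1320i, |z|^2 = 1.2838
Iter 2: z = -1.2300 + -1.2429i, |z|^2 = 3.0578
Iter 3: z = 0.0171 + 1.9257i, |z|^2 = 3.7085
Iter 4: z = -3.6590 + -1.0663i, |z|^2 = 14.5249
Escaped at iteration 4

Answer: no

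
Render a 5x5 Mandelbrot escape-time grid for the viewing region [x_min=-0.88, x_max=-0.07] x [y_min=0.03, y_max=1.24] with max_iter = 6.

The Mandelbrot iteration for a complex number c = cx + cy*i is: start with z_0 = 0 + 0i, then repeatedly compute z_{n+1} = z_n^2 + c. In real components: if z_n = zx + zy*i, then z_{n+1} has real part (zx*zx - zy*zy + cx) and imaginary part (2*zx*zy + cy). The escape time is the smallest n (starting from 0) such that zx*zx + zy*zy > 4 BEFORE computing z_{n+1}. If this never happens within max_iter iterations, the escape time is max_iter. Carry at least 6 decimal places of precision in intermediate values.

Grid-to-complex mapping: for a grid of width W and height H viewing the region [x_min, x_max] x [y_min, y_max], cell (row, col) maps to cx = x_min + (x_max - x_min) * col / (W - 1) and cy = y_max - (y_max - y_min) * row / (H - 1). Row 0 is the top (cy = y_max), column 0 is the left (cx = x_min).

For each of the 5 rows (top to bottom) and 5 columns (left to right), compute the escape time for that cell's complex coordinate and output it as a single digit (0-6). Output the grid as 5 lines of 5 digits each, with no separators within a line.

(row=0, col=0): c = -0.8800 + 1.2400i → escape time 3
(row=0, col=1): c = -0.6775 + 1.2400i → escape time 3
(row=0, col=2): c = -0.4750 + 1.2400i → escape time 3
(row=0, col=3): c = -0.2725 + 1.2400i → escape time 3
(row=0, col=4): c = -0.0700 + 1.2400i → escape time 3
(row=1, col=0): c = -0.8800 + 0.9375i → escape time 3
(row=1, col=1): c = -0.6775 + 0.9375i → escape time 4
(row=1, col=2): c = -0.4750 + 0.9375i → escape time 4
(row=1, col=3): c = -0.2725 + 0.9375i → escape time 6
(row=1, col=4): c = -0.0700 + 0.9375i → escape time 6
(row=2, col=0): c = -0.8800 + 0.6350i → escape time 5
(row=2, col=1): c = -0.6775 + 0.6350i → escape time 6
(row=2, col=2): c = -0.4750 + 0.6350i → escape time 6
(row=2, col=3): c = -0.2725 + 0.6350i → escape time 6
(row=2, col=4): c = -0.0700 + 0.6350i → escape time 6
(row=3, col=0): c = -0.8800 + 0.3325i → escape time 6
(row=3, col=1): c = -0.6775 + 0.3325i → escape time 6
(row=3, col=2): c = -0.4750 + 0.3325i → escape time 6
(row=3, col=3): c = -0.2725 + 0.3325i → escape time 6
(row=3, col=4): c = -0.0700 + 0.3325i → escape time 6
(row=4, col=0): c = -0.8800 + 0.0300i → escape time 6
(row=4, col=1): c = -0.6775 + 0.0300i → escape time 6
(row=4, col=2): c = -0.4750 + 0.0300i → escape time 6
(row=4, col=3): c = -0.2725 + 0.0300i → escape time 6
(row=4, col=4): c = -0.0700 + 0.0300i → escape time 6

Answer: 33333
34466
56666
66666
66666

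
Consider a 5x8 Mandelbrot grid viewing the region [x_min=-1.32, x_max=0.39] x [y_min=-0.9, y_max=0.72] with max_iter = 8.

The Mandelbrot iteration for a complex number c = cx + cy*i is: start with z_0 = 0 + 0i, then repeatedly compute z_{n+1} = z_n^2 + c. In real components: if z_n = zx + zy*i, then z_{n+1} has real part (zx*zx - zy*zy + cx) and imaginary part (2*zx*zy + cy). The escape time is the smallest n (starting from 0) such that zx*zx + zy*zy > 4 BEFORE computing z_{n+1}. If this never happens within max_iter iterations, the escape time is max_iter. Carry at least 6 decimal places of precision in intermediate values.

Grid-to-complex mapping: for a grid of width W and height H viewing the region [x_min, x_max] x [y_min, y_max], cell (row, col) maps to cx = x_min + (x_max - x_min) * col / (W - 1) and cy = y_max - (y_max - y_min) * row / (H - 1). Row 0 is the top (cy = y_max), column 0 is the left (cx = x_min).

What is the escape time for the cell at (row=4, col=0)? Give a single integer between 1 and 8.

Answer: 7

Derivation:
z_0 = 0 + 0i, c = -1.3200 + -0.2057i
Iter 1: z = -1.3200 + -0.2057i, |z|^2 = 1.7847
Iter 2: z = 0.3801 + 0.3374i, |z|^2 = 0.2583
Iter 3: z = -1.2894 + 0.0507i, |z|^2 = 1.6650
Iter 4: z = 0.3399 + -0.3366i, |z|^2 = 0.2288
Iter 5: z = -1.3178 + -0.4345i, |z|^2 = 1.9253
Iter 6: z = 0.2277 + 0.9394i, |z|^2 = 0.9343
Iter 7: z = -2.1506 + 0.2221i, |z|^2 = 4.6745
Escaped at iteration 7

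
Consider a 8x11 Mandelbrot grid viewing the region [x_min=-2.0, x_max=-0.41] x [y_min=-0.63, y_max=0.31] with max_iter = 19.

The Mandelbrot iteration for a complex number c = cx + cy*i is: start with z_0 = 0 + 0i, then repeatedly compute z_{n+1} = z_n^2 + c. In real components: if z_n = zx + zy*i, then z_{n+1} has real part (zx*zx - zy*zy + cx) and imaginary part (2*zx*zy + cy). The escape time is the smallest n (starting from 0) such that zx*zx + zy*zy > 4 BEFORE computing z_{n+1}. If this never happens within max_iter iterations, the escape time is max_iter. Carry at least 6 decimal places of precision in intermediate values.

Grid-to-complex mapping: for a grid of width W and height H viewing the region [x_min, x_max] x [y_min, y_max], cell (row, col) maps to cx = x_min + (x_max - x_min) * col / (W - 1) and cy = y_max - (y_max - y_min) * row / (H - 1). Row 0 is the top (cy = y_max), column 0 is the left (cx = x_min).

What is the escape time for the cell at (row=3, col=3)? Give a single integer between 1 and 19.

Answer: 19

Derivation:
z_0 = 0 + 0i, c = -1.3186 + 0.0280i
Iter 1: z = -1.3186 + 0.0280i, |z|^2 = 1.7394
Iter 2: z = 0.4193 + -0.0458i, |z|^2 = 0.1779
Iter 3: z = -1.1449 + -0.0104i, |z|^2 = 1.3109
Iter 4: z = -0.0079 + 0.0519i, |z|^2 = 0.0028
Iter 5: z = -1.3212 + 0.0272i, |z|^2 = 1.7463
Iter 6: z = 0.4263 + -0.0438i, |z|^2 = 0.1836
Iter 7: z = -1.1388 + -0.0094i, |z|^2 = 1.2969
Iter 8: z = -0.0218 + 0.0493i, |z|^2 = 0.0029
Iter 9: z = -1.3205 + 0.0258i, |z|^2 = 1.7445
Iter 10: z = 0.4245 + -0.0403i, |z|^2 = 0.1819
Iter 11: z = -1.1400 + -0.0062i, |z|^2 = 1.2995
Iter 12: z = -0.0191 + 0.0421i, |z|^2 = 0.0021
Iter 13: z = -1.3200 + 0.0264i, |z|^2 = 1.7430
Iter 14: z = 0.4231 + -0.0417i, |z|^2 = 0.1807
Iter 15: z = -1.1413 + -0.0073i, |z|^2 = 1.3026
Iter 16: z = -0.0160 + 0.0446i, |z|^2 = 0.0022
Iter 17: z = -1.3203 + 0.0266i, |z|^2 = 1.7439
Iter 18: z = 0.4239 + -0.0422i, |z|^2 = 0.1815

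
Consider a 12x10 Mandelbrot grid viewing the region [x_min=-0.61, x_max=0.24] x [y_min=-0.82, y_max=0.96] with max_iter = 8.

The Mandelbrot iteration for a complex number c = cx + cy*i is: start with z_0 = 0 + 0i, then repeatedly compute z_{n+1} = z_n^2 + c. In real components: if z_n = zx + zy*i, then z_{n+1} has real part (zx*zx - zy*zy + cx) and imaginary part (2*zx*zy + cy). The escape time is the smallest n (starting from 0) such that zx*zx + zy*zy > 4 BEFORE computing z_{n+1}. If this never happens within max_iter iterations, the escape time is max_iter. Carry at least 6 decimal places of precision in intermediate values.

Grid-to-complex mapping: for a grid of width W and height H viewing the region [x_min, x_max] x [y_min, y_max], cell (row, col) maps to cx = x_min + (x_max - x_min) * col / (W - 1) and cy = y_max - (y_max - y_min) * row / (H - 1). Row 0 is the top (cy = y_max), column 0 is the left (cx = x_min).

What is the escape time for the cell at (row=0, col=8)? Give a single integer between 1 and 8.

z_0 = 0 + 0i, c = 0.0082 + 0.9600i
Iter 1: z = 0.0082 + 0.9600i, |z|^2 = 0.9217
Iter 2: z = -0.9134 + 0.9757i, |z|^2 = 1.7862
Iter 3: z = -0.1096 + -0.8223i, |z|^2 = 0.6882
Iter 4: z = -0.6560 + 1.1403i, |z|^2 = 1.7306
Iter 5: z = -0.8617 + -0.5361i, |z|^2 = 1.0299
Iter 6: z = 0.4633 + 1.8839i, |z|^2 = 3.7638
Iter 7: z = -3.3264 + 2.7055i, |z|^2 = 18.3845
Escaped at iteration 7

Answer: 7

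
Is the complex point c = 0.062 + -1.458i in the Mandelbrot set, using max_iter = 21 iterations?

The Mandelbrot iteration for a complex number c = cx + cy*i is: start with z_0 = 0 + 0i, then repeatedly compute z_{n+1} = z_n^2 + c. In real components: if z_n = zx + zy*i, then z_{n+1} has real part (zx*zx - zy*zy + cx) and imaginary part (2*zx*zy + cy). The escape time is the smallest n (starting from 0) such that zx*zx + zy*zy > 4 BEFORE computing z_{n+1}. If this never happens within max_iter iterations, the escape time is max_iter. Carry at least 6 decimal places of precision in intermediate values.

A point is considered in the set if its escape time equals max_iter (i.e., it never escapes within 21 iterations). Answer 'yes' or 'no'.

Answer: no

Derivation:
z_0 = 0 + 0i, c = 0.0620 + -1.4580i
Iter 1: z = 0.0620 + -1.4580i, |z|^2 = 2.1296
Iter 2: z = -2.0599 + -1.6388i, |z|^2 = 6.9289
Escaped at iteration 2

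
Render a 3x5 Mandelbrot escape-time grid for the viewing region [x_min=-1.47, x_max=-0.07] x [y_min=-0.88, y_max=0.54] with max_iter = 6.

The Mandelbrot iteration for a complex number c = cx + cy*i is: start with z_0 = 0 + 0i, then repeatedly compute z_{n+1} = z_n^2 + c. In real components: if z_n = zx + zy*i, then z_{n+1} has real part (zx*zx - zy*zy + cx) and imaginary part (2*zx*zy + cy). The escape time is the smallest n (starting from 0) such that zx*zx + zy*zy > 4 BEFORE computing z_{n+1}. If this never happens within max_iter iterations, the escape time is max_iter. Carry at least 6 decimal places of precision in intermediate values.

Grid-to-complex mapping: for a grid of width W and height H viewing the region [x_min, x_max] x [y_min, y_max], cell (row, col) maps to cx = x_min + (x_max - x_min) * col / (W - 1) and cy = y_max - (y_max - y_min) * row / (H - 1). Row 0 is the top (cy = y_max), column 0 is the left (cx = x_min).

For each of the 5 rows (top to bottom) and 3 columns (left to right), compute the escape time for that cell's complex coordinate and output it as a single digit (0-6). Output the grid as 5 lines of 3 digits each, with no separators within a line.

(row=0, col=0): c = -1.4700 + 0.5400i → escape time 3
(row=0, col=1): c = -0.7700 + 0.5400i → escape time 6
(row=0, col=2): c = -0.0700 + 0.5400i → escape time 6
(row=1, col=0): c = -1.4700 + 0.1850i → escape time 5
(row=1, col=1): c = -0.7700 + 0.1850i → escape time 6
(row=1, col=2): c = -0.0700 + 0.1850i → escape time 6
(row=2, col=0): c = -1.4700 + -0.1700i → escape time 5
(row=2, col=1): c = -0.7700 + -0.1700i → escape time 6
(row=2, col=2): c = -0.0700 + -0.1700i → escape time 6
(row=3, col=0): c = -1.4700 + -0.5250i → escape time 3
(row=3, col=1): c = -0.7700 + -0.5250i → escape time 6
(row=3, col=2): c = -0.0700 + -0.5250i → escape time 6
(row=4, col=0): c = -1.4700 + -0.8800i → escape time 3
(row=4, col=1): c = -0.7700 + -0.8800i → escape time 4
(row=4, col=2): c = -0.0700 + -0.8800i → escape time 6

Answer: 366
566
566
366
346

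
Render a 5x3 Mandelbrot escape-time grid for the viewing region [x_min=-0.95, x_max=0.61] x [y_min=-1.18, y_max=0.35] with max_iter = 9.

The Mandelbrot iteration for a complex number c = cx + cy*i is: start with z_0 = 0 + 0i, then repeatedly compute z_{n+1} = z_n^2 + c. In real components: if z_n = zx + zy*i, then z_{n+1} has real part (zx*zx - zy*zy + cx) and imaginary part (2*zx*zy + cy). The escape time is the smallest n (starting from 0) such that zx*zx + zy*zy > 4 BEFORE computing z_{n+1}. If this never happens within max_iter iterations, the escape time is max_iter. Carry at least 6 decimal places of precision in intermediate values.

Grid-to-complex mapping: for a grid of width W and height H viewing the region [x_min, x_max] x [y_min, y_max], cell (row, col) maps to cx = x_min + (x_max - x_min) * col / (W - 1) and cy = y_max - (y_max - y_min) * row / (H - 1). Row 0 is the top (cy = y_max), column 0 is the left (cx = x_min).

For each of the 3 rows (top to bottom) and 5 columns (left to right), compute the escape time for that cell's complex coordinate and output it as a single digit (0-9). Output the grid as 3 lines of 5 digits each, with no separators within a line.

Answer: 89994
69994
33422

Derivation:
(row=0, col=0): c = -0.9500 + 0.3500i → escape time 8
(row=0, col=1): c = -0.5600 + 0.3500i → escape time 9
(row=0, col=2): c = -0.1700 + 0.3500i → escape time 9
(row=0, col=3): c = 0.2200 + 0.3500i → escape time 9
(row=0, col=4): c = 0.6100 + 0.3500i → escape time 4
(row=1, col=0): c = -0.9500 + -0.4150i → escape time 6
(row=1, col=1): c = -0.5600 + -0.4150i → escape time 9
(row=1, col=2): c = -0.1700 + -0.4150i → escape time 9
(row=1, col=3): c = 0.2200 + -0.4150i → escape time 9
(row=1, col=4): c = 0.6100 + -0.4150i → escape time 4
(row=2, col=0): c = -0.9500 + -1.1800i → escape time 3
(row=2, col=1): c = -0.5600 + -1.1800i → escape time 3
(row=2, col=2): c = -0.1700 + -1.1800i → escape time 4
(row=2, col=3): c = 0.2200 + -1.1800i → escape time 2
(row=2, col=4): c = 0.6100 + -1.1800i → escape time 2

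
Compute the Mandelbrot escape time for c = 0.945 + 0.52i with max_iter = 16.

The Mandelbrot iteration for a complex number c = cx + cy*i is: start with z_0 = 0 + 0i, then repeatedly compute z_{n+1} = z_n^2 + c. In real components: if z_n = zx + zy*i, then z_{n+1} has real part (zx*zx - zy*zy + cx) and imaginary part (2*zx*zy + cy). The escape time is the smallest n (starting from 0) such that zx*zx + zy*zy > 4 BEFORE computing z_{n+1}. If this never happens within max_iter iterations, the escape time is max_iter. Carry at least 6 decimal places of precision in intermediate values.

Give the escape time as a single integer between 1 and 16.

z_0 = 0 + 0i, c = 0.9450 + 0.5200i
Iter 1: z = 0.9450 + 0.5200i, |z|^2 = 1.1634
Iter 2: z = 1.5676 + 1.5028i, |z|^2 = 4.7159
Escaped at iteration 2

Answer: 2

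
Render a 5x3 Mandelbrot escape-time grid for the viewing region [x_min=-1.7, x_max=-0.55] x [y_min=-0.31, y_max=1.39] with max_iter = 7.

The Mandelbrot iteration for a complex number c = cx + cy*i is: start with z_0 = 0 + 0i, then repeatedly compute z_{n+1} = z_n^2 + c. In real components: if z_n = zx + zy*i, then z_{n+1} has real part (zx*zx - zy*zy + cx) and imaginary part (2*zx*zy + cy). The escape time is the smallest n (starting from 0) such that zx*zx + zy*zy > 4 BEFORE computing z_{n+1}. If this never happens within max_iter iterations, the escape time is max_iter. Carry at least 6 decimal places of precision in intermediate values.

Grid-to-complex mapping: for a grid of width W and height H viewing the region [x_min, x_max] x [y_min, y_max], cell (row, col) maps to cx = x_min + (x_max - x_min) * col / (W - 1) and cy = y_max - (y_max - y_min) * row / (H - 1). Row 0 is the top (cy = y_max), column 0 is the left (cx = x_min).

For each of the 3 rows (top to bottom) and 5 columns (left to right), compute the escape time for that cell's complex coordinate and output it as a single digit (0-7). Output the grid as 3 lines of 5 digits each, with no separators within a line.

(row=0, col=0): c = -1.7000 + 1.3900i → escape time 1
(row=0, col=1): c = -1.4125 + 1.3900i → escape time 2
(row=0, col=2): c = -1.1250 + 1.3900i → escape time 2
(row=0, col=3): c = -0.8375 + 1.3900i → escape time 2
(row=0, col=4): c = -0.5500 + 1.3900i → escape time 2
(row=1, col=0): c = -1.7000 + 0.5400i → escape time 3
(row=1, col=1): c = -1.4125 + 0.5400i → escape time 3
(row=1, col=2): c = -1.1250 + 0.5400i → escape time 5
(row=1, col=3): c = -0.8375 + 0.5400i → escape time 5
(row=1, col=4): c = -0.5500 + 0.5400i → escape time 7
(row=2, col=0): c = -1.7000 + -0.3100i → escape time 4
(row=2, col=1): c = -1.4125 + -0.3100i → escape time 5
(row=2, col=2): c = -1.1250 + -0.3100i → escape time 7
(row=2, col=3): c = -0.8375 + -0.3100i → escape time 7
(row=2, col=4): c = -0.5500 + -0.3100i → escape time 7

Answer: 12222
33557
45777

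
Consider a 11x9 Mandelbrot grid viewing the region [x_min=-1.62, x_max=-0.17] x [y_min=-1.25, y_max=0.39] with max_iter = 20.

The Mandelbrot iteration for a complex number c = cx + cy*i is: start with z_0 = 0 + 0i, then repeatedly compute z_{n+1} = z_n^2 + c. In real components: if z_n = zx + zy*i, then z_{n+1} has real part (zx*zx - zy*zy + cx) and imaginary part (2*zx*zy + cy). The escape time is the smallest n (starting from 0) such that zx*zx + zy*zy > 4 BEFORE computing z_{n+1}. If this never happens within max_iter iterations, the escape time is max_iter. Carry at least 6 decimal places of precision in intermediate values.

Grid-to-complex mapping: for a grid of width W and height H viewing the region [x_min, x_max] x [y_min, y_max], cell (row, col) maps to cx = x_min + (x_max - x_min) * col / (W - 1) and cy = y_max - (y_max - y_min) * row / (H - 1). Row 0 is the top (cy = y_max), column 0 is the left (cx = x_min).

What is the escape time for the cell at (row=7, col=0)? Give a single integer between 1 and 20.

Answer: 2

Derivation:
z_0 = 0 + 0i, c = -1.6200 + -1.0450i
Iter 1: z = -1.6200 + -1.0450i, |z|^2 = 3.7164
Iter 2: z = -0.0876 + 2.3408i, |z|^2 = 5.4870
Escaped at iteration 2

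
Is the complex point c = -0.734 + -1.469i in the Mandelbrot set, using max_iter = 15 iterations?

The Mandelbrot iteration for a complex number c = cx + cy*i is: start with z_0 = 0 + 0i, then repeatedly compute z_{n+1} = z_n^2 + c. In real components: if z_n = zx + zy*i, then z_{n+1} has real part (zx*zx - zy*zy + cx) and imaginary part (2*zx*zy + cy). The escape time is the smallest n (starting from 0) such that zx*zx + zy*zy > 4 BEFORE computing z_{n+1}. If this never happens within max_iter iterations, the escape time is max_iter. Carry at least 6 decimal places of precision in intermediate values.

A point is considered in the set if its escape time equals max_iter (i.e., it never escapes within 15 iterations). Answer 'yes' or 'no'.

z_0 = 0 + 0i, c = -0.7340 + -1.4690i
Iter 1: z = -0.7340 + -1.4690i, |z|^2 = 2.6967
Iter 2: z = -2.3532 + 0.6875i, |z|^2 = 6.0102
Escaped at iteration 2

Answer: no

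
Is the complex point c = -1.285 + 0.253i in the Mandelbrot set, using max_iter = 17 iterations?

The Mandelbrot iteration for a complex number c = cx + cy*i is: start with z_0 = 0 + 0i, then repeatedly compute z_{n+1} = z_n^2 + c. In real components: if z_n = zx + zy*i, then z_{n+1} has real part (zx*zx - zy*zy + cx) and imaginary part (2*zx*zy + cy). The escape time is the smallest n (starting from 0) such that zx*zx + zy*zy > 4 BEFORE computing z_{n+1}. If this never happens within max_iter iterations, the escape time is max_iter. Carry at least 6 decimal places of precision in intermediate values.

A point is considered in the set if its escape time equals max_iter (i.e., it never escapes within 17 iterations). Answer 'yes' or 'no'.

Answer: no

Derivation:
z_0 = 0 + 0i, c = -1.2850 + 0.2530i
Iter 1: z = -1.2850 + 0.2530i, |z|^2 = 1.7152
Iter 2: z = 0.3022 + -0.3972i, |z|^2 = 0.2491
Iter 3: z = -1.3514 + 0.0129i, |z|^2 = 1.8266
Iter 4: z = 0.5412 + 0.2181i, |z|^2 = 0.3405
Iter 5: z = -1.0396 + 0.4891i, |z|^2 = 1.3200
Iter 6: z = -0.4433 + -0.7639i, |z|^2 = 0.7801
Iter 7: z = -1.6720 + 0.9304i, |z|^2 = 3.6613
Iter 8: z = 0.6451 + -2.8582i, |z|^2 = 8.5857
Escaped at iteration 8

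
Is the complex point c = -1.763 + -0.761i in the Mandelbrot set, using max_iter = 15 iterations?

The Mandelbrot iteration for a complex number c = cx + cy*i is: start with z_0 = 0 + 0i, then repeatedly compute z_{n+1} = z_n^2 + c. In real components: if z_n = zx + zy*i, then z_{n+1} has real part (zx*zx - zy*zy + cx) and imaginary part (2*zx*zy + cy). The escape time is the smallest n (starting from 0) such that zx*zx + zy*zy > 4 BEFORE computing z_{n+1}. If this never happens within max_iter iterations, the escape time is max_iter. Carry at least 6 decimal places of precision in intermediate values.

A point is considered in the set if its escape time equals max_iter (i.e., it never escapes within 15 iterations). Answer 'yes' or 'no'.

z_0 = 0 + 0i, c = -1.7630 + -0.7610i
Iter 1: z = -1.7630 + -0.7610i, |z|^2 = 3.6873
Iter 2: z = 0.7660 + 1.9223i, |z|^2 = 4.2820
Escaped at iteration 2

Answer: no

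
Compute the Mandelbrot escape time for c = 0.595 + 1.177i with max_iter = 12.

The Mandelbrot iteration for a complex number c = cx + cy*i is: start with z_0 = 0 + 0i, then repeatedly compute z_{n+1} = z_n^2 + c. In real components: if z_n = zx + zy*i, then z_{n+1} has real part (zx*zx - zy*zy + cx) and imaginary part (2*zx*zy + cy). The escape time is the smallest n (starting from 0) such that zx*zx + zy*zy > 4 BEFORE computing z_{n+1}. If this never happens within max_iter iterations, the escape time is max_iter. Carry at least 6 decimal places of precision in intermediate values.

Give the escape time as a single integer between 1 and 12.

z_0 = 0 + 0i, c = 0.5950 + 1.1770i
Iter 1: z = 0.5950 + 1.1770i, |z|^2 = 1.7394
Iter 2: z = -0.4363 + 2.5776i, |z|^2 = 6.8345
Escaped at iteration 2

Answer: 2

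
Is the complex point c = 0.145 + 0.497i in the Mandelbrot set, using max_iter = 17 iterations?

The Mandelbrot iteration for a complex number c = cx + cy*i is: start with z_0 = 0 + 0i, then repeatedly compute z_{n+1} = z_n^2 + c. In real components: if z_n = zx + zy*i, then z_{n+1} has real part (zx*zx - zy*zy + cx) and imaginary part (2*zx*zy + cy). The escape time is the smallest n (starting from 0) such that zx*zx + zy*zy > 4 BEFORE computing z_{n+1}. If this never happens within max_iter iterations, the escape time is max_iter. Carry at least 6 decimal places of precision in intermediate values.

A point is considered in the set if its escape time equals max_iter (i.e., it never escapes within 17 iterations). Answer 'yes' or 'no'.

Answer: yes

Derivation:
z_0 = 0 + 0i, c = 0.1450 + 0.4970i
Iter 1: z = 0.1450 + 0.4970i, |z|^2 = 0.2680
Iter 2: z = -0.0810 + 0.6411i, |z|^2 = 0.4176
Iter 3: z = -0.2595 + 0.3932i, |z|^2 = 0.2219
Iter 4: z = 0.0578 + 0.2930i, |z|^2 = 0.0892
Iter 5: z = 0.0625 + 0.5308i, |z|^2 = 0.2857
Iter 6: z = -0.1329 + 0.5634i, |z|^2 = 0.3350
Iter 7: z = -0.1547 + 0.3473i, |z|^2 = 0.1445
Iter 8: z = 0.0483 + 0.3895i, |z|^2 = 0.1541
Iter 9: z = -0.0044 + 0.5347i, |z|^2 = 0.2859
Iter 10: z = -0.1408 + 0.4923i, |z|^2 = 0.2622
Iter 11: z = -0.0775 + 0.3583i, |z|^2 = 0.1344
Iter 12: z = 0.0226 + 0.4414i, |z|^2 = 0.1954
Iter 13: z = -0.0494 + 0.5170i, |z|^2 = 0.2697
Iter 14: z = -0.1198 + 0.4460i, |z|^2 = 0.2132
Iter 15: z = -0.0395 + 0.3901i, |z|^2 = 0.1538
Iter 16: z = -0.0056 + 0.4662i, |z|^2 = 0.2173
Did not escape in 17 iterations → in set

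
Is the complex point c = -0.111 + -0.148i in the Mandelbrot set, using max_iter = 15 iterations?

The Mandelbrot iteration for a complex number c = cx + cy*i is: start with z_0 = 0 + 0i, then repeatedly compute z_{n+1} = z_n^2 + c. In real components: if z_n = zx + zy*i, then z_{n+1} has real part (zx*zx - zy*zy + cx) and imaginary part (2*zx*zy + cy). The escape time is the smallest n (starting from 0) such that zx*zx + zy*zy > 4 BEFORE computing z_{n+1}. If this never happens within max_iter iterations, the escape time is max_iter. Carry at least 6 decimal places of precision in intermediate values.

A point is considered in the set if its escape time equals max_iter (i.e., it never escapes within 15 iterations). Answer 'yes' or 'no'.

z_0 = 0 + 0i, c = -0.1110 + -0.1480i
Iter 1: z = -0.1110 + -0.1480i, |z|^2 = 0.0342
Iter 2: z = -0.1206 + -0.1151i, |z|^2 = 0.0278
Iter 3: z = -0.1097 + -0.1202i, |z|^2 = 0.0265
Iter 4: z = -0.1134 + -0.1216i, |z|^2 = 0.0277
Iter 5: z = -0.1129 + -0.1204i, |z|^2 = 0.0273
Iter 6: z = -0.1127 + -0.1208i, |z|^2 = 0.0273
Iter 7: z = -0.1129 + -0.1208i, |z|^2 = 0.0273
Iter 8: z = -0.1128 + -0.1207i, |z|^2 = 0.0273
Iter 9: z = -0.1128 + -0.1208i, |z|^2 = 0.0273
Iter 10: z = -0.1128 + -0.1207i, |z|^2 = 0.0273
Iter 11: z = -0.1128 + -0.1207i, |z|^2 = 0.0273
Iter 12: z = -0.1128 + -0.1207i, |z|^2 = 0.0273
Iter 13: z = -0.1128 + -0.1207i, |z|^2 = 0.0273
Iter 14: z = -0.1128 + -0.1207i, |z|^2 = 0.0273
Did not escape in 15 iterations → in set

Answer: yes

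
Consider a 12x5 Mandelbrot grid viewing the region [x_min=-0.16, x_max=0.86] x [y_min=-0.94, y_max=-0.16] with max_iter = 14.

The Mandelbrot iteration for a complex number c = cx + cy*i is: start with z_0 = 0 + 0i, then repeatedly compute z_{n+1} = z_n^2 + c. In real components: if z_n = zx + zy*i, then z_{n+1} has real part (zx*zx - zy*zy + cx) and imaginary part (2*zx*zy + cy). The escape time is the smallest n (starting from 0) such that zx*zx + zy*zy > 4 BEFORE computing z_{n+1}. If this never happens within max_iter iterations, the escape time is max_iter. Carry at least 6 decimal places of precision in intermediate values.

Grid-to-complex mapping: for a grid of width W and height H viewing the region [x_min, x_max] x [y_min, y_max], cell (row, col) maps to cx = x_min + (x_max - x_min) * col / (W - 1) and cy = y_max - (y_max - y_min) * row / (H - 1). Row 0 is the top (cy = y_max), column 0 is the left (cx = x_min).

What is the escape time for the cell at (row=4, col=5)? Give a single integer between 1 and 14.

z_0 = 0 + 0i, c = 0.3036 + -0.9400i
Iter 1: z = 0.3036 + -0.9400i, |z|^2 = 0.9758
Iter 2: z = -0.4878 + -1.5108i, |z|^2 = 2.5205
Iter 3: z = -1.7411 + 0.5339i, |z|^2 = 3.3164
Iter 4: z = 3.0499 + -2.7990i, |z|^2 = 17.1368
Escaped at iteration 4

Answer: 4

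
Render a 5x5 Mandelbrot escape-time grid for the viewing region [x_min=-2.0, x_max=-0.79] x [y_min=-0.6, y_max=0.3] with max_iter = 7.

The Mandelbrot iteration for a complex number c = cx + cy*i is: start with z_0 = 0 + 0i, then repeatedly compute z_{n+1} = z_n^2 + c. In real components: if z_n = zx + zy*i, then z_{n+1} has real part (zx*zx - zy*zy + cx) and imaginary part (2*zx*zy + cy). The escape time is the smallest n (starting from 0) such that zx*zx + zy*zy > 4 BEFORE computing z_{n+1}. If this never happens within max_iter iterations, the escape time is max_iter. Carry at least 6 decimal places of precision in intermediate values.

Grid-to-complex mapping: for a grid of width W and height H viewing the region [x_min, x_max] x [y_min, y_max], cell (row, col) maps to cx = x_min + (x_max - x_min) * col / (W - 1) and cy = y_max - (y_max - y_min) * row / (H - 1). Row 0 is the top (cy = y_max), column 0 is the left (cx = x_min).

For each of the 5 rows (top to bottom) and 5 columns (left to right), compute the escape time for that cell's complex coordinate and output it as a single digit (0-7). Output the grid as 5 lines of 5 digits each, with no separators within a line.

Answer: 14577
16777
14777
13577
13345

Derivation:
(row=0, col=0): c = -2.0000 + 0.3000i → escape time 1
(row=0, col=1): c = -1.6975 + 0.3000i → escape time 4
(row=0, col=2): c = -1.3950 + 0.3000i → escape time 5
(row=0, col=3): c = -1.0925 + 0.3000i → escape time 7
(row=0, col=4): c = -0.7900 + 0.3000i → escape time 7
(row=1, col=0): c = -2.0000 + 0.0750i → escape time 1
(row=1, col=1): c = -1.6975 + 0.0750i → escape time 6
(row=1, col=2): c = -1.3950 + 0.0750i → escape time 7
(row=1, col=3): c = -1.0925 + 0.0750i → escape time 7
(row=1, col=4): c = -0.7900 + 0.0750i → escape time 7
(row=2, col=0): c = -2.0000 + -0.1500i → escape time 1
(row=2, col=1): c = -1.6975 + -0.1500i → escape time 4
(row=2, col=2): c = -1.3950 + -0.1500i → escape time 7
(row=2, col=3): c = -1.0925 + -0.1500i → escape time 7
(row=2, col=4): c = -0.7900 + -0.1500i → escape time 7
(row=3, col=0): c = -2.0000 + -0.3750i → escape time 1
(row=3, col=1): c = -1.6975 + -0.3750i → escape time 3
(row=3, col=2): c = -1.3950 + -0.3750i → escape time 5
(row=3, col=3): c = -1.0925 + -0.3750i → escape time 7
(row=3, col=4): c = -0.7900 + -0.3750i → escape time 7
(row=4, col=0): c = -2.0000 + -0.6000i → escape time 1
(row=4, col=1): c = -1.6975 + -0.6000i → escape time 3
(row=4, col=2): c = -1.3950 + -0.6000i → escape time 3
(row=4, col=3): c = -1.0925 + -0.6000i → escape time 4
(row=4, col=4): c = -0.7900 + -0.6000i → escape time 5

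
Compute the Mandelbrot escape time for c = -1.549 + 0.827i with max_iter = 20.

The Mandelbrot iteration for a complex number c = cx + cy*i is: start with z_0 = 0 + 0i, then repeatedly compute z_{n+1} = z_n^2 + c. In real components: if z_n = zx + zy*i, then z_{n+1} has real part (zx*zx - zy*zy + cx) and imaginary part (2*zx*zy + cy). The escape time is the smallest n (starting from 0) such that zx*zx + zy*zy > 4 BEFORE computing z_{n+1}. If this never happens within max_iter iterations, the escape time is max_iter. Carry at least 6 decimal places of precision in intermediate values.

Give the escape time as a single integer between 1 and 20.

Answer: 3

Derivation:
z_0 = 0 + 0i, c = -1.5490 + 0.8270i
Iter 1: z = -1.5490 + 0.8270i, |z|^2 = 3.0833
Iter 2: z = 0.1665 + -1.7350i, |z|^2 = 3.0381
Iter 3: z = -4.5317 + 0.2493i, |z|^2 = 20.5982
Escaped at iteration 3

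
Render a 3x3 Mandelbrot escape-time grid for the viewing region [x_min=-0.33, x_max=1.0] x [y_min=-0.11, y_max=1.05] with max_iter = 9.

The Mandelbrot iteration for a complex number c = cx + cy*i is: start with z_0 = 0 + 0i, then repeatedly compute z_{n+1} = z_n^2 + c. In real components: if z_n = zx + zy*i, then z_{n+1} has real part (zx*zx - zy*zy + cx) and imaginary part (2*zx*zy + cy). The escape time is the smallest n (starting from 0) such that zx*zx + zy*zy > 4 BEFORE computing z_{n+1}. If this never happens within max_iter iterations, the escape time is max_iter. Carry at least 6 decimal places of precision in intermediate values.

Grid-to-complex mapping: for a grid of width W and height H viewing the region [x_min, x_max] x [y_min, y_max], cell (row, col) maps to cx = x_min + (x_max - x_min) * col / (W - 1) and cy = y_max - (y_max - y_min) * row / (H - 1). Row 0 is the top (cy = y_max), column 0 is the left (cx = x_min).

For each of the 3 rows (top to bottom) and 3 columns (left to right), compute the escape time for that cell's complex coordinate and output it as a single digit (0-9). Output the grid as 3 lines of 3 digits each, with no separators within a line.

Answer: 532
992
992

Derivation:
(row=0, col=0): c = -0.3300 + 1.0500i → escape time 5
(row=0, col=1): c = 0.3350 + 1.0500i → escape time 3
(row=0, col=2): c = 1.0000 + 1.0500i → escape time 2
(row=1, col=0): c = -0.3300 + 0.4700i → escape time 9
(row=1, col=1): c = 0.3350 + 0.4700i → escape time 9
(row=1, col=2): c = 1.0000 + 0.4700i → escape time 2
(row=2, col=0): c = -0.3300 + -0.1100i → escape time 9
(row=2, col=1): c = 0.3350 + -0.1100i → escape time 9
(row=2, col=2): c = 1.0000 + -0.1100i → escape time 2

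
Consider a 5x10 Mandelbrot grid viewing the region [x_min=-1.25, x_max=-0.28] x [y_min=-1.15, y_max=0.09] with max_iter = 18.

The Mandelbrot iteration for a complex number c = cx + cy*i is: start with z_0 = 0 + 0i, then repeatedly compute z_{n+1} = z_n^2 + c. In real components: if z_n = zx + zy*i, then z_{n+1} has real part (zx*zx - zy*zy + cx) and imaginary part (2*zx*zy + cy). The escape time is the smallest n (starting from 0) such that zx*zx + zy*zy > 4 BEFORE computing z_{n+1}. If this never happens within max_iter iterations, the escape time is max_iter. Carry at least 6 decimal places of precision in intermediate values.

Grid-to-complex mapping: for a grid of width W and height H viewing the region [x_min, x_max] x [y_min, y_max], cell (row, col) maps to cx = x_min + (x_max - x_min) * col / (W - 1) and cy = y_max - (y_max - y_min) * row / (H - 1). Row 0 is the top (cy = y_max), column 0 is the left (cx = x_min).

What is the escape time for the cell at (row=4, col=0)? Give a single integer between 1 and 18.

Answer: 6

Derivation:
z_0 = 0 + 0i, c = -1.2500 + -0.4611i
Iter 1: z = -1.2500 + -0.4611i, |z|^2 = 1.7751
Iter 2: z = 0.0999 + 0.6917i, |z|^2 = 0.4884
Iter 3: z = -1.7184 + -0.3229i, |z|^2 = 3.0573
Iter 4: z = 1.5987 + 0.6488i, |z|^2 = 2.9768
Iter 5: z = 0.8849 + 1.6134i, |z|^2 = 3.3861
Iter 6: z = -3.0701 + 2.3942i, |z|^2 = 15.1577
Escaped at iteration 6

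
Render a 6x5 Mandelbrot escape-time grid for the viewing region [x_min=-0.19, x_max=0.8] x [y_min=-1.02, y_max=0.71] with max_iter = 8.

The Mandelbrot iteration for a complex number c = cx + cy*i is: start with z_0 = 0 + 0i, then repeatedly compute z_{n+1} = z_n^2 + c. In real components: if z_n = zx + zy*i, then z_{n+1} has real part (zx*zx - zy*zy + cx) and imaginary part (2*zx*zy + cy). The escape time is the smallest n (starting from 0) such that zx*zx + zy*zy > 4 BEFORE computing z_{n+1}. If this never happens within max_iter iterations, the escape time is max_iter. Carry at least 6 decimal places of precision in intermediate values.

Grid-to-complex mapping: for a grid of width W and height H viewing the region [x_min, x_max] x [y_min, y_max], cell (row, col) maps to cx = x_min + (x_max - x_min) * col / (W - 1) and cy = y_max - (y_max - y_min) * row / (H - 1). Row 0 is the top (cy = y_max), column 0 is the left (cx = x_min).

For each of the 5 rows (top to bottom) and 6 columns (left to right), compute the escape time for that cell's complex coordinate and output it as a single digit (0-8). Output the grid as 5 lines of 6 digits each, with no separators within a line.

(row=0, col=0): c = -0.1900 + 0.7100i → escape time 8
(row=0, col=1): c = 0.0080 + 0.7100i → escape time 8
(row=0, col=2): c = 0.2060 + 0.7100i → escape time 6
(row=0, col=3): c = 0.4040 + 0.7100i → escape time 5
(row=0, col=4): c = 0.6020 + 0.7100i → escape time 3
(row=0, col=5): c = 0.8000 + 0.7100i → escape time 2
(row=1, col=0): c = -0.1900 + 0.2775i → escape time 8
(row=1, col=1): c = 0.0080 + 0.2775i → escape time 8
(row=1, col=2): c = 0.2060 + 0.2775i → escape time 8
(row=1, col=3): c = 0.4040 + 0.2775i → escape time 8
(row=1, col=4): c = 0.6020 + 0.2775i → escape time 4
(row=1, col=5): c = 0.8000 + 0.2775i → escape time 3
(row=2, col=0): c = -0.1900 + -0.1550i → escape time 8
(row=2, col=1): c = 0.0080 + -0.1550i → escape time 8
(row=2, col=2): c = 0.2060 + -0.1550i → escape time 8
(row=2, col=3): c = 0.4040 + -0.1550i → escape time 8
(row=2, col=4): c = 0.6020 + -0.1550i → escape time 4
(row=2, col=5): c = 0.8000 + -0.1550i → escape time 3
(row=3, col=0): c = -0.1900 + -0.5875i → escape time 8
(row=3, col=1): c = 0.0080 + -0.5875i → escape time 8
(row=3, col=2): c = 0.2060 + -0.5875i → escape time 8
(row=3, col=3): c = 0.4040 + -0.5875i → escape time 8
(row=3, col=4): c = 0.6020 + -0.5875i → escape time 3
(row=3, col=5): c = 0.8000 + -0.5875i → escape time 3
(row=4, col=0): c = -0.1900 + -1.0200i → escape time 8
(row=4, col=1): c = 0.0080 + -1.0200i → escape time 6
(row=4, col=2): c = 0.2060 + -1.0200i → escape time 4
(row=4, col=3): c = 0.4040 + -1.0200i → escape time 3
(row=4, col=4): c = 0.6020 + -1.0200i → escape time 2
(row=4, col=5): c = 0.8000 + -1.0200i → escape time 2

Answer: 886532
888843
888843
888833
864322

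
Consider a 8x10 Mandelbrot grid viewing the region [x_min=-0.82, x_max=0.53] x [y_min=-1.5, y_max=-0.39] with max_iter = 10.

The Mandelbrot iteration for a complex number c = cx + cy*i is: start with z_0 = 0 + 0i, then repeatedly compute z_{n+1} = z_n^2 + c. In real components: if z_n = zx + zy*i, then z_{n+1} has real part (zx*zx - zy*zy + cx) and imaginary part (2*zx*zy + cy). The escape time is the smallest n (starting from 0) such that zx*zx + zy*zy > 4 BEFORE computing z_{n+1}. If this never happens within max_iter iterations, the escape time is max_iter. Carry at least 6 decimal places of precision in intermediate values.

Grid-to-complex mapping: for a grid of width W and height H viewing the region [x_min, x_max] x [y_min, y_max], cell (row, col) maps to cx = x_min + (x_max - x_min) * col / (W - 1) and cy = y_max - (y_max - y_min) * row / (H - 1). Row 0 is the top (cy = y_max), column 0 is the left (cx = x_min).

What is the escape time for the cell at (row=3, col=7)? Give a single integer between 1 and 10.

z_0 = 0 + 0i, c = 0.5300 + -0.7600i
Iter 1: z = 0.5300 + -0.7600i, |z|^2 = 0.8585
Iter 2: z = 0.2333 + -1.5656i, |z|^2 = 2.5055
Iter 3: z = -1.8667 + -1.4905i, |z|^2 = 5.7061
Escaped at iteration 3

Answer: 3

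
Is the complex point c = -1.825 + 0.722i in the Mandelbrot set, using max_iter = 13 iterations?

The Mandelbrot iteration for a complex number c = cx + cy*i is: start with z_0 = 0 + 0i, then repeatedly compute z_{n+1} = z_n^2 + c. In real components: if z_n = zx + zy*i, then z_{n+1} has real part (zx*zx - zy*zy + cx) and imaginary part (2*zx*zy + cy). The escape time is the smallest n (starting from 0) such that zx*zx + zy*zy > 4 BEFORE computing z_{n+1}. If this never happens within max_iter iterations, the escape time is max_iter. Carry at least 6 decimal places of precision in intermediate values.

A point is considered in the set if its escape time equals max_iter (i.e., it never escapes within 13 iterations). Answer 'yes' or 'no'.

Answer: no

Derivation:
z_0 = 0 + 0i, c = -1.8250 + 0.7220i
Iter 1: z = -1.8250 + 0.7220i, |z|^2 = 3.8519
Iter 2: z = 0.9843 + -1.9133i, |z|^2 = 4.6296
Escaped at iteration 2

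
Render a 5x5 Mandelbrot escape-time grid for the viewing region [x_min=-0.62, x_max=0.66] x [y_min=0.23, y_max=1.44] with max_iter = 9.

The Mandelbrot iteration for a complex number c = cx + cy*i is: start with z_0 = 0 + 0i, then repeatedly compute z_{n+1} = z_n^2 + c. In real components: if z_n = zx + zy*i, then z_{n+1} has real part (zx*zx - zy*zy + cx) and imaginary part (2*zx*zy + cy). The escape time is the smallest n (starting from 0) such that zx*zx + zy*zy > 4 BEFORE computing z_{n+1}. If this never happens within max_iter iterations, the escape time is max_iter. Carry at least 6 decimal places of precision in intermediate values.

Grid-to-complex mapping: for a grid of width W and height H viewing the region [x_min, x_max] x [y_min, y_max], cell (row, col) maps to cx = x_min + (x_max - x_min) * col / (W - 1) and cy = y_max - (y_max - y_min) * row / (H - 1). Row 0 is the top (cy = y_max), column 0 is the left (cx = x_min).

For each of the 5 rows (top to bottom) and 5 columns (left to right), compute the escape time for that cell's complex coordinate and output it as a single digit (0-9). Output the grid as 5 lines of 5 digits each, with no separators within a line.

Answer: 22222
34422
49943
99993
99994

Derivation:
(row=0, col=0): c = -0.6200 + 1.4400i → escape time 2
(row=0, col=1): c = -0.3000 + 1.4400i → escape time 2
(row=0, col=2): c = 0.0200 + 1.4400i → escape time 2
(row=0, col=3): c = 0.3400 + 1.4400i → escape time 2
(row=0, col=4): c = 0.6600 + 1.4400i → escape time 2
(row=1, col=0): c = -0.6200 + 1.1375i → escape time 3
(row=1, col=1): c = -0.3000 + 1.1375i → escape time 4
(row=1, col=2): c = 0.0200 + 1.1375i → escape time 4
(row=1, col=3): c = 0.3400 + 1.1375i → escape time 2
(row=1, col=4): c = 0.6600 + 1.1375i → escape time 2
(row=2, col=0): c = -0.6200 + 0.8350i → escape time 4
(row=2, col=1): c = -0.3000 + 0.8350i → escape time 9
(row=2, col=2): c = 0.0200 + 0.8350i → escape time 9
(row=2, col=3): c = 0.3400 + 0.8350i → escape time 4
(row=2, col=4): c = 0.6600 + 0.8350i → escape time 3
(row=3, col=0): c = -0.6200 + 0.5325i → escape time 9
(row=3, col=1): c = -0.3000 + 0.5325i → escape time 9
(row=3, col=2): c = 0.0200 + 0.5325i → escape time 9
(row=3, col=3): c = 0.3400 + 0.5325i → escape time 9
(row=3, col=4): c = 0.6600 + 0.5325i → escape time 3
(row=4, col=0): c = -0.6200 + 0.2300i → escape time 9
(row=4, col=1): c = -0.3000 + 0.2300i → escape time 9
(row=4, col=2): c = 0.0200 + 0.2300i → escape time 9
(row=4, col=3): c = 0.3400 + 0.2300i → escape time 9
(row=4, col=4): c = 0.6600 + 0.2300i → escape time 4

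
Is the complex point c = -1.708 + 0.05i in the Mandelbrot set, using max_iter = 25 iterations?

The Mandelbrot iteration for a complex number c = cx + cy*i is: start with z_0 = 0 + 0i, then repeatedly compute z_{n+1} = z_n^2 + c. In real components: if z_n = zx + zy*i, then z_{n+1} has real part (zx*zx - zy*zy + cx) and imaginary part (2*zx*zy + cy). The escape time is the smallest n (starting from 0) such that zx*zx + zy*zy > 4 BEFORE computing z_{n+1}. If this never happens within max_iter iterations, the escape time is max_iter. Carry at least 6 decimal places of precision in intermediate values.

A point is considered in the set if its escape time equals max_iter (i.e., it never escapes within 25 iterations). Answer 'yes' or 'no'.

z_0 = 0 + 0i, c = -1.7080 + 0.0500i
Iter 1: z = -1.7080 + 0.0500i, |z|^2 = 2.9198
Iter 2: z = 1.2068 + -0.1208i, |z|^2 = 1.4709
Iter 3: z = -0.2663 + -0.2416i, |z|^2 = 0.1293
Iter 4: z = -1.6954 + 0.1787i, |z|^2 = 2.9064
Iter 5: z = 1.1345 + -0.5558i, |z|^2 = 1.5961
Iter 6: z = -0.7297 + -1.2112i, |z|^2 = 1.9994
Iter 7: z = -2.6425 + 1.8176i, |z|^2 = 10.2863
Escaped at iteration 7

Answer: no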